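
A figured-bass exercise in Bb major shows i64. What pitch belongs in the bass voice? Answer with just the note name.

F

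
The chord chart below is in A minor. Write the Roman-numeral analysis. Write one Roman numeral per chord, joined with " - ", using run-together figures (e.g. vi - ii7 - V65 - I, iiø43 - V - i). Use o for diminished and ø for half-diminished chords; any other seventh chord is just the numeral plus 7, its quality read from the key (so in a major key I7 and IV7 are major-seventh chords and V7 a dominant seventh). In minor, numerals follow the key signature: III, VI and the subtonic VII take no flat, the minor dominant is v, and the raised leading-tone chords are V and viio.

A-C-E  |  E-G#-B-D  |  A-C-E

i - V7 - i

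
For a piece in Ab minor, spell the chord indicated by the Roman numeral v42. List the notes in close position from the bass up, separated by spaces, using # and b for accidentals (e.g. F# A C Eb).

The numeral's case and figure indicate a minor seventh chord. In Ab minor its root, scale degree 5, is Eb.
Stacking thirds from Eb gives Eb-Gb-Bb-Db.
The figured bass 42 indicates third inversion, placing the seventh (Db) in the bass: Db-Eb-Gb-Bb.

Db Eb Gb Bb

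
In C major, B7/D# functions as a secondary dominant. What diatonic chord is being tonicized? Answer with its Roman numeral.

iii

The chord is a dominant seventh chord on B.
A dominant resolves down a perfect fifth: B → E. In C major, E is scale degree 3, i.e. iii.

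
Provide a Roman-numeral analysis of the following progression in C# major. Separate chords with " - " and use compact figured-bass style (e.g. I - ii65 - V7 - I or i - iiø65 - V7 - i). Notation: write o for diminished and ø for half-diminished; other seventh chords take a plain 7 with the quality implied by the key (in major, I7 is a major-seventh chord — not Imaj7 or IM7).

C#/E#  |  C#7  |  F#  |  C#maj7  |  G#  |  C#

I6 - V7/IV - IV - I7 - V - I

C#/E#: major triad on C# = scale degree 1 → I6.
C#7: chromatic; C# is V of IV, so V7/IV.
F# has root F#, degree 4 in C# major, so IV.
C#maj7: major seventh chord on C# = scale degree 1 → I7.
G# has root G#, degree 5 in C# major, so V.
C#: root C# is the tonic; major triad there is I.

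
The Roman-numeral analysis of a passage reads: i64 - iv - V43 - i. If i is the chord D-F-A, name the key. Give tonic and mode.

i is given as D-F-A — a minor triad with root D.
If D is scale degree 1 and the mode makes that degree carry a minor triad, the tonic is D and the mode is minor.

D minor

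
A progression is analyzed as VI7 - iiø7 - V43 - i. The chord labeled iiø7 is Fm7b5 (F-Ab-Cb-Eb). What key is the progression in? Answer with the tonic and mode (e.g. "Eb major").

The chord Fm7b5 is a half-diminished seventh chord rooted on F; its label is iiø7.
iiø7 on F implies F is the supertonic; that puts the tonic at Eb, and the lowercase numeral fits minor mode.

Eb minor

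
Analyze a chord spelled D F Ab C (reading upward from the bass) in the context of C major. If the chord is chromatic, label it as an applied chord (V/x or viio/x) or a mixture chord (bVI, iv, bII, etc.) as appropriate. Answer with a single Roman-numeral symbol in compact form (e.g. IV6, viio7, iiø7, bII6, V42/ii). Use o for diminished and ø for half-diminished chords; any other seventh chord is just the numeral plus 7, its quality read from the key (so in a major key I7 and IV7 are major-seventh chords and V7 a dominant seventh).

Stacked in thirds the chord is D-F-Ab-C: a half-diminished seventh chord on D.
D is the second degree of C major. This is the half-diminished supertonic seventh, borrowed from the parallel minor.

iiø7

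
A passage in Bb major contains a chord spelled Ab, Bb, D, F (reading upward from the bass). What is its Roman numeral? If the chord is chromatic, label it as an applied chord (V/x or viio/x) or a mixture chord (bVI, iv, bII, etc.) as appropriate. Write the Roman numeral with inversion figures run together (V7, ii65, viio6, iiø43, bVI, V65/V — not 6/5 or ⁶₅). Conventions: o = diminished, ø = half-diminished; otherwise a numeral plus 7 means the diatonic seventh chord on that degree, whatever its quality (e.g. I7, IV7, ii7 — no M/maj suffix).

Stacked in thirds the chord is Bb-D-F-Ab: a dominant seventh chord on Bb.
Bb is not a diatonic chord root with this quality in Bb major, but it lies a perfect fifth above Eb (IV), so the chord functions as an applied dominant of IV.
With Ab in the bass the chord is in third inversion, so the figured bass is 42.

V42/IV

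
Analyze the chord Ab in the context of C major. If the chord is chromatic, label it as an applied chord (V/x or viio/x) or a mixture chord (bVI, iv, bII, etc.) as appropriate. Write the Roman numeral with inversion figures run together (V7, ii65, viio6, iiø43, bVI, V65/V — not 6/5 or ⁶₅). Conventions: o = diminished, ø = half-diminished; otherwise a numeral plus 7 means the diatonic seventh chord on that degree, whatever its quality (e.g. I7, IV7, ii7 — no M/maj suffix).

The pitches Ab-C-Eb form a major triad rooted on Ab.
Ab is the lowered sixth degree of C major (diatonic 6 would be A). This is a major triad on the lowered sixth degree, borrowed from the parallel minor.

bVI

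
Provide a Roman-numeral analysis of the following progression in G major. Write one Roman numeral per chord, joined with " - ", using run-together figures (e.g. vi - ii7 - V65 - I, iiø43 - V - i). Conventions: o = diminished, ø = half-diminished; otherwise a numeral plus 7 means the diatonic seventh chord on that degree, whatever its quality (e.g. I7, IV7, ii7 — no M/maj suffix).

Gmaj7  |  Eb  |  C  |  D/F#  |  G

Gmaj7: root G is the tonic; major seventh chord there is I7.
Eb: major triad on Eb — chromatic; bVI (borrowed from the parallel minor).
C: root C is the subdominant; major triad there is IV.
D/F#: major triad on D = scale degree 5 → V6.
G: major triad on G = scale degree 1 → I.

I7 - bVI - IV - V6 - I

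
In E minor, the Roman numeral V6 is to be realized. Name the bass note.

D#

V in E minor has root B; the chord is B-D#-F#.
The figure 6 means first inversion — the third is in the bass.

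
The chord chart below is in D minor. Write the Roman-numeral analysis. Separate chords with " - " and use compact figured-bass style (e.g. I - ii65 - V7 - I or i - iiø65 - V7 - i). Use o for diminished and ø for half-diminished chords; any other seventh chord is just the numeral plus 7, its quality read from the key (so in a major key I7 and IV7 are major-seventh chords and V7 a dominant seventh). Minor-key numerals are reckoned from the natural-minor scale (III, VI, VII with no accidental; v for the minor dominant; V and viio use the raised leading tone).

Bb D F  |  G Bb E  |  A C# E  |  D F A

VI - iio6 - V - i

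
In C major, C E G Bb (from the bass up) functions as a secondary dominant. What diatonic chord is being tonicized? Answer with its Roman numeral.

IV

The chord is a dominant seventh chord on C.
A dominant resolves down a perfect fifth: C → F. In C major, F is scale degree 4, i.e. IV.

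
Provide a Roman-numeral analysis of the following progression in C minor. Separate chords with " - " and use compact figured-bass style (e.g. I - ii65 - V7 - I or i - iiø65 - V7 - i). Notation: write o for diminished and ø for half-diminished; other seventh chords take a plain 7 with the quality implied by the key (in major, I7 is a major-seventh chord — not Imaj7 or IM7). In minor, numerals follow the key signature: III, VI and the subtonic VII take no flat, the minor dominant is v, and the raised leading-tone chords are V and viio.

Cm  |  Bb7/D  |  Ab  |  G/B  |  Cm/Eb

i - VII65 - VI - V6 - i6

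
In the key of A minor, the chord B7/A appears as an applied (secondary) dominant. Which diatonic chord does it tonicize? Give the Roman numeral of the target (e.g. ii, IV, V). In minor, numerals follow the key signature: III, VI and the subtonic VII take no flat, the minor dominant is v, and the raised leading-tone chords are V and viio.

The chord is a dominant seventh chord on B.
A dominant resolves down a perfect fifth: B → E. In A minor, E is scale degree 5, i.e. V.

V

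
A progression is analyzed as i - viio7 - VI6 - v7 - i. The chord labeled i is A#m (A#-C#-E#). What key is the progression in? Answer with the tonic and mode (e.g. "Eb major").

A# minor

The anchor chord is a minor triad on A#, labeled i.
If A# is scale degree 1 and the mode makes that degree carry a minor triad, the tonic is A# and the mode is minor.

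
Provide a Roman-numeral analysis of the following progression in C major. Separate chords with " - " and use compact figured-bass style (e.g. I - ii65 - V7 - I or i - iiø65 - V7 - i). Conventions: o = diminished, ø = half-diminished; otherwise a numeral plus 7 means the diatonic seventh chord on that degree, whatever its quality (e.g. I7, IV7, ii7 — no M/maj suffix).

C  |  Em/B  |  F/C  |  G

C has root C, degree 1 in C major, so I.
Em/B has root E, degree 3 in C major, so iii64.
F/C: major triad on F = scale degree 4 → IV64.
G: major triad on G = scale degree 5 → V.

I - iii64 - IV64 - V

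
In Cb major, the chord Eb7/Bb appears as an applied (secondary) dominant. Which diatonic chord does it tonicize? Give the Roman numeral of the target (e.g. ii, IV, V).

vi

The chord is a dominant seventh chord on Eb.
A dominant resolves down a perfect fifth: Eb → Ab. In Cb major, Ab is scale degree 6, i.e. vi.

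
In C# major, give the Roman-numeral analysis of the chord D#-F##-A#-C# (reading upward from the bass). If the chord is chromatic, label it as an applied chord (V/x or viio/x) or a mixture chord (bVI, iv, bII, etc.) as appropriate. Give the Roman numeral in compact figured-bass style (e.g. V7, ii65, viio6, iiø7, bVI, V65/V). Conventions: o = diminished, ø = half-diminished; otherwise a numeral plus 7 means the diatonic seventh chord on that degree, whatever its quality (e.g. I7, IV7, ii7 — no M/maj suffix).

V7/V

Stacked in thirds the chord is D#-F##-A#-C#: a dominant seventh chord on D#.
D# is not a diatonic chord root with this quality in C# major, but it lies a perfect fifth above G# (V), so the chord functions as an applied dominant of V.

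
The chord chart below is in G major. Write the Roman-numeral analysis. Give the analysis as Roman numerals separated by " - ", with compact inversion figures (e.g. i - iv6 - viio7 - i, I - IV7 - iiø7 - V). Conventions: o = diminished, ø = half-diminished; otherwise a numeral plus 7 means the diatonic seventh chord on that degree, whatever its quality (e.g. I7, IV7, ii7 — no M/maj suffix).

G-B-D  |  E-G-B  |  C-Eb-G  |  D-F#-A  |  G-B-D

I - vi - iv - V - I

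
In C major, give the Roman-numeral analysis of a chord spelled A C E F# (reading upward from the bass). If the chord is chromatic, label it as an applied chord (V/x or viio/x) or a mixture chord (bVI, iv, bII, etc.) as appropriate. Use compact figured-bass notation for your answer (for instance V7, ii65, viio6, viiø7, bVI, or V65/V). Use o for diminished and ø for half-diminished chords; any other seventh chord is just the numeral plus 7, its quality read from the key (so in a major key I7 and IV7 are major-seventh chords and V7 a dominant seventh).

viiø65/V

Stacked in thirds the chord is F#-A-C-E: a half-diminished seventh chord on F#.
F# sits a half step below G (V in C major); a diminished chord there is the applied leading-tone chord of V.
With A in the bass the chord is in first inversion, so the figured bass is 65.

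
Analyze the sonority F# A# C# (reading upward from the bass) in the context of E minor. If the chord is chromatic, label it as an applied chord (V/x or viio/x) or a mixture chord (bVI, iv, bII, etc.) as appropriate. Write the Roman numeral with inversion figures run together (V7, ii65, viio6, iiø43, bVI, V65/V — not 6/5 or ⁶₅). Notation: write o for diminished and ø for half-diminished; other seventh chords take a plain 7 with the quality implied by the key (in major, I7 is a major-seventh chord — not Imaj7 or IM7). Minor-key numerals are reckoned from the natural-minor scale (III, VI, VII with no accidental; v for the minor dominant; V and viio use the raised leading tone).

Stacked in thirds the chord is F#-A#-C#: a major triad on F#.
F# is not a diatonic chord root with this quality in E minor, but it lies a perfect fifth above B (V), so the chord functions as an applied dominant of V.

V/V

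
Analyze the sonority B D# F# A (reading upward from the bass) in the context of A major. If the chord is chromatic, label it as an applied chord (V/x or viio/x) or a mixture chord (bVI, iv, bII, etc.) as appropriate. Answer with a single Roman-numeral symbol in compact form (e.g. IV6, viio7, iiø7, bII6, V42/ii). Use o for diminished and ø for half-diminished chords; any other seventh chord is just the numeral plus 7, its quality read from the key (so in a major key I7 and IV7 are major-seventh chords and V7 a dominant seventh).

Stacked in thirds the chord is B-D#-F#-A: a dominant seventh chord on B.
B is not a diatonic chord root with this quality in A major, but it lies a perfect fifth above E (V), so the chord functions as an applied dominant of V.

V7/V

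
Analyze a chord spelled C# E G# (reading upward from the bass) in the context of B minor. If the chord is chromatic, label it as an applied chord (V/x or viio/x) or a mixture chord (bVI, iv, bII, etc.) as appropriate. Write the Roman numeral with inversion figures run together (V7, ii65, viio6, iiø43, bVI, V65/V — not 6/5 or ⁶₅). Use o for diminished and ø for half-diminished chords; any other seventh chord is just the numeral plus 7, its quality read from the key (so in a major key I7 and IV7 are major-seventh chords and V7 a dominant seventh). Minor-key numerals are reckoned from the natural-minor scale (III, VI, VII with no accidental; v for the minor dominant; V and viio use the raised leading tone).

Stacked in thirds the chord is C#-E-G#: a minor triad on C#.
C# is the second degree of B minor. This is the minor supertonic, borrowed from the parallel major (the Dorian ii).

ii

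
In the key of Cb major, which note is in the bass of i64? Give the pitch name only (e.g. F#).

Gb

i in Cb major has root Cb; the chord is Cb-Ebb-Gb.
The figure 64 means second inversion — the fifth is in the bass.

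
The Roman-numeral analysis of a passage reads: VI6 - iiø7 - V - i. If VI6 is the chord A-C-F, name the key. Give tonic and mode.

A minor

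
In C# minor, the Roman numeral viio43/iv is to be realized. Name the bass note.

B

The applied chord viio43/iv is rooted on E#: E#-G#-B-D.
The figure 43 means second inversion — the fifth is in the bass.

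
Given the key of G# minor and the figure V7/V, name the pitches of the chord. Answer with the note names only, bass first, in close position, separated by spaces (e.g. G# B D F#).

The slash means an applied dominant: we want the dominant of V. In G# minor, V is D# major, and its dominant is built on A#.
Building a dominant seventh chord on A# gives A#-C##-E#-G#.

A# C## E# G#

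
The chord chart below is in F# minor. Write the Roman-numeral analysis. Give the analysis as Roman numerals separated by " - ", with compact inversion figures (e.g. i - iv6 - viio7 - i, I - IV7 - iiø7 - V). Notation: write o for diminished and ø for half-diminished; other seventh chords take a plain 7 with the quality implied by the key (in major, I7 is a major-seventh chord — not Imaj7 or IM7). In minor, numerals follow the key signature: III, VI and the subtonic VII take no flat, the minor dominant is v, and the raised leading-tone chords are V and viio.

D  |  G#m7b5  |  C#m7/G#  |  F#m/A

D: major triad on D = scale degree 6 → VI.
G#m7b5: half-diminished seventh chord on G# = scale degree 2 → iiø7.
C#m7/G#: root C# is the dominant; minor seventh chord there is v43.
F#m/A: minor triad on F# = scale degree 1 → i6.

VI - iiø7 - v43 - i6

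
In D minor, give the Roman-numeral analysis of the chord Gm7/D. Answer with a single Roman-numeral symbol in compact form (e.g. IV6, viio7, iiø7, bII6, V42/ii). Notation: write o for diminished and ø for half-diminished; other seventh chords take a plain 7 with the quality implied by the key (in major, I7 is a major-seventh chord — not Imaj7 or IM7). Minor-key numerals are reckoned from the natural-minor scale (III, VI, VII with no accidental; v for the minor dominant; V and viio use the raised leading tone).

iv43

The pitches G-Bb-D-F form a minor seventh chord rooted on G.
In D minor, G is the subdominant; the diatonic minor seventh chord there is iv7.
With D in the bass the chord is in second inversion, so the figured bass is 43.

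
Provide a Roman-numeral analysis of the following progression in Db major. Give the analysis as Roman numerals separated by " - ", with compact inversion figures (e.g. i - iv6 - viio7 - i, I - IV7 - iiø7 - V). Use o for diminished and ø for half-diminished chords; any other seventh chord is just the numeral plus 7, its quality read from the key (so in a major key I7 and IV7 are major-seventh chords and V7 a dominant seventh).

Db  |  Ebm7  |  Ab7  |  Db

I - ii7 - V7 - I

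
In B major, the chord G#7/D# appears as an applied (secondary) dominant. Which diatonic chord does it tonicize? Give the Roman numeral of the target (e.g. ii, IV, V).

ii

The chord is a dominant seventh chord on G#.
A dominant resolves down a perfect fifth: G# → C#. In B major, C# is scale degree 2, i.e. ii.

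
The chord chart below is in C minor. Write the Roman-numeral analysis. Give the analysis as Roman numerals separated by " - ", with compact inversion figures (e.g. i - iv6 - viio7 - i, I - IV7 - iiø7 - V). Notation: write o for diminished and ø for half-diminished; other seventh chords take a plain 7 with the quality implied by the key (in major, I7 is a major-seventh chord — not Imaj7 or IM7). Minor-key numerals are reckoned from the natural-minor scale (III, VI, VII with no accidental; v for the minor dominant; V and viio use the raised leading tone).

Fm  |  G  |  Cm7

iv - V - i7

Fm: minor triad on F = scale degree 4 → iv.
G: major triad on G = scale degree 5 → V.
Cm7: root C is the tonic; minor seventh chord there is i7.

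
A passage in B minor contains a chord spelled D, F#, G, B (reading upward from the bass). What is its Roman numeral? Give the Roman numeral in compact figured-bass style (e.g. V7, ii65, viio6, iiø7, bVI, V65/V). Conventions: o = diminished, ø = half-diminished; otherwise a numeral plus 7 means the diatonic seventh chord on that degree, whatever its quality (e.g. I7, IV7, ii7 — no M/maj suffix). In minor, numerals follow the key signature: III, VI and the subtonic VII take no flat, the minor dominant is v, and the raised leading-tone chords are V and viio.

VI43

Stacked in thirds the chord is G-B-D-F#: a major seventh chord on G.
G is scale degree 6 in B minor, and a major seventh chord on that degree is written VI7.
With D in the bass the chord is in second inversion, so the figured bass is 43.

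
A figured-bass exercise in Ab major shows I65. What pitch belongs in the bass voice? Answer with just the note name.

C

I in Ab major has root Ab; the chord is Ab-C-Eb-G.
The figure 65 means first inversion — the third is in the bass.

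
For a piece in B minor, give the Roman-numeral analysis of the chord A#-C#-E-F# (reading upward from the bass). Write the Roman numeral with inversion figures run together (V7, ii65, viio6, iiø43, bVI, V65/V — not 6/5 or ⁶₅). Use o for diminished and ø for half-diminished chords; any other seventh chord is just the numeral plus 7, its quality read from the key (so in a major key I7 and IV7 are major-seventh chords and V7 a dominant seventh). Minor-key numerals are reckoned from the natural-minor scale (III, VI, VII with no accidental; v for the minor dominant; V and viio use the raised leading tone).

V65

The pitches F#-A#-C#-E form a dominant seventh chord rooted on F#.
In B minor, F# is the dominant; the diatonic dominant seventh chord there is V7.
With A# in the bass the chord is in first inversion, so the figured bass is 65.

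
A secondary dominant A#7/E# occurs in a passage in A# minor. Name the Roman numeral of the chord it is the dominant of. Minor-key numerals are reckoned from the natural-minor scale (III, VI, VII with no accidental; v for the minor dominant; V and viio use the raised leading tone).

iv

The chord is a dominant seventh chord on A#.
A dominant resolves down a perfect fifth: A# → D#. In A# minor, D# is scale degree 4, i.e. iv.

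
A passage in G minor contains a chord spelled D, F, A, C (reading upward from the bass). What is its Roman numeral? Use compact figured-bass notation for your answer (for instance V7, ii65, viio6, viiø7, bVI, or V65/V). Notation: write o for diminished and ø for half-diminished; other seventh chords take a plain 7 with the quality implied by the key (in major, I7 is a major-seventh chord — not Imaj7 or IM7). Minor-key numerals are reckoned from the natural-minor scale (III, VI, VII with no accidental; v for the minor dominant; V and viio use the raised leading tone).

v7

Stacked in thirds the chord is D-F-A-C: a minor seventh chord on D.
D is scale degree 5 in G minor, and a minor seventh chord on that degree is written v7.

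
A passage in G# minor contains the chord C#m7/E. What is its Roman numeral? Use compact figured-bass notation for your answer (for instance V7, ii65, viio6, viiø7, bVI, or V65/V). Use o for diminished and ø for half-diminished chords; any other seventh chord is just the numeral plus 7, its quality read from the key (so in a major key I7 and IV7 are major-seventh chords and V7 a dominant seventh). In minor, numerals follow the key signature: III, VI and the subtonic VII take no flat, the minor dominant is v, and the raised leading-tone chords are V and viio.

iv65

Stacked in thirds the chord is C#-E-G#-B: a minor seventh chord on C#.
C# is scale degree 4 in G# minor, and a minor seventh chord on that degree is written iv7.
With E in the bass the chord is in first inversion, so the figured bass is 65.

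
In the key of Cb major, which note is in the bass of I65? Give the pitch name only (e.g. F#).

Eb

I in Cb major has root Cb; the chord is Cb-Eb-Gb-Bb.
The figure 65 means first inversion — the third is in the bass.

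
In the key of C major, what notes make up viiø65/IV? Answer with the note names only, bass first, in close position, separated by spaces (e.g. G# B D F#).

The slash marks an applied leading-tone chord: viio of IV. In C major, IV is F, so the leading tone to it is E, a half step below.
Building a half-diminished seventh chord on E gives E-G-Bb-D.
With the 65 figure the chord is in first inversion; from the bass G upward in close position it reads G-Bb-D-E.

G Bb D E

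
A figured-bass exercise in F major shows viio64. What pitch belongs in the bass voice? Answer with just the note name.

viio in F major has root E; the chord is E-G-Bb.
The figure 64 means second inversion — the fifth is in the bass.

Bb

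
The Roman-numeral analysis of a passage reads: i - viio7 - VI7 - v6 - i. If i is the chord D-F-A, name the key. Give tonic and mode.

D minor

The anchor chord is a minor triad on D, labeled i.
If D is scale degree 1 and the mode makes that degree carry a minor triad, the tonic is D and the mode is minor.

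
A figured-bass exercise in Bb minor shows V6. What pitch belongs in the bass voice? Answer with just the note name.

V in Bb minor has root F; the chord is F-A-C.
The figure 6 means first inversion — the third is in the bass.

A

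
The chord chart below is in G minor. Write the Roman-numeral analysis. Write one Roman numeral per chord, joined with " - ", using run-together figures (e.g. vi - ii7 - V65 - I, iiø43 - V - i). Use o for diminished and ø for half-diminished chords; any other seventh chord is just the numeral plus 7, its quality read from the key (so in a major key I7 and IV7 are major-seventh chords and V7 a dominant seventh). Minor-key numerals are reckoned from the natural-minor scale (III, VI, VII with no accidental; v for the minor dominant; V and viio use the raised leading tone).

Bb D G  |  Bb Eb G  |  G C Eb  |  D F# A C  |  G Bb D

i6 - VI64 - iv64 - V7 - i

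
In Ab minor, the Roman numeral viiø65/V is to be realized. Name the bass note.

F

The applied chord viiø65/V is rooted on D: D-F-Ab-C.
The figure 65 means first inversion — the third is in the bass.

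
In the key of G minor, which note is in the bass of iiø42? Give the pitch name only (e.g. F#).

G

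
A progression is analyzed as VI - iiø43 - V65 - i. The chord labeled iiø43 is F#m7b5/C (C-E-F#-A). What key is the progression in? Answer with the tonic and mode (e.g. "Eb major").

E minor

iiø43 is given as C-E-F#-A — a half-diminished seventh chord with root F#.
iiø43 on F# implies F# is the supertonic; that puts the tonic at E, and the lowercase numeral fits minor mode.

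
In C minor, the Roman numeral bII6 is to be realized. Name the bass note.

F

bII in C minor has root Db; the chord is Db-F-Ab.
The figure 6 means first inversion — the third is in the bass.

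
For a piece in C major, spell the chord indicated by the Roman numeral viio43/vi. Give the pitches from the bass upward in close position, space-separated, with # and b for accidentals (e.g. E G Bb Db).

D F G# B

viio43/vi is a secondary leading-tone chord. The target vi is A in C major; the applied chord is rooted a semitone below, on G#.
Building a fully diminished seventh chord on G# gives G#-B-D-F.
With the 43 figure the chord is in second inversion; from the bass D upward in close position it reads D-F-G#-B.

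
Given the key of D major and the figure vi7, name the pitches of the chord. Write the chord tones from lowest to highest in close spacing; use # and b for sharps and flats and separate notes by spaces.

In D major, the sixth degree is B, and the diatonic chord built there is a minor seventh chord.
Stacking thirds from B gives B-D-F#-A.

B D F# A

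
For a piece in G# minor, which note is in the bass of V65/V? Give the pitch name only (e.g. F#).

C##

The applied chord V65/V is rooted on A#: A#-C##-E#-G#.
The figure 65 means first inversion — the third is in the bass.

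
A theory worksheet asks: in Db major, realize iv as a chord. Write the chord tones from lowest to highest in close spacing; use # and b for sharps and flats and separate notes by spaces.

Gb Bbb Db

iv is the minor subdominant, borrowed from the parallel minor. In Db major that root is Gb.
So the chord is Gb-Bbb-Db.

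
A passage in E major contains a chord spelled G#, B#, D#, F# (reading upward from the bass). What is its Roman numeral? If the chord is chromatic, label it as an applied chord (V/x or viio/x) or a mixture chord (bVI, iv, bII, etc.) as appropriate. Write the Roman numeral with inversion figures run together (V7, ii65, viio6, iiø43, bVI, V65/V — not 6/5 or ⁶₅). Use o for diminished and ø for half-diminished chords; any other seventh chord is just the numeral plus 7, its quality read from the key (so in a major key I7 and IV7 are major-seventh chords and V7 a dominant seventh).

Stacked in thirds the chord is G#-B#-D#-F#: a dominant seventh chord on G#.
G# is not a diatonic chord root with this quality in E major, but it lies a perfect fifth above C# (vi), so the chord functions as an applied dominant of vi.

V7/vi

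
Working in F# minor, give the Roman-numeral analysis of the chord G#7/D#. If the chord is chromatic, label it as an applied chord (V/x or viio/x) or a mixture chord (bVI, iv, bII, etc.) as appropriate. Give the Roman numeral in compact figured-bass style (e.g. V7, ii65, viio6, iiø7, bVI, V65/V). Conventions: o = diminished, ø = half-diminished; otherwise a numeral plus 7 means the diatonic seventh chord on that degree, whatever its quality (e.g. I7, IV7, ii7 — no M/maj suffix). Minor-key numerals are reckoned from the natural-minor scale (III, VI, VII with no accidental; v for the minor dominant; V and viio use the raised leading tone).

V43/V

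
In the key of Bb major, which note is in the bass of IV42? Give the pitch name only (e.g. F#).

D

IV in Bb major has root Eb; the chord is Eb-G-Bb-D.
The figure 42 means third inversion — the seventh is in the bass.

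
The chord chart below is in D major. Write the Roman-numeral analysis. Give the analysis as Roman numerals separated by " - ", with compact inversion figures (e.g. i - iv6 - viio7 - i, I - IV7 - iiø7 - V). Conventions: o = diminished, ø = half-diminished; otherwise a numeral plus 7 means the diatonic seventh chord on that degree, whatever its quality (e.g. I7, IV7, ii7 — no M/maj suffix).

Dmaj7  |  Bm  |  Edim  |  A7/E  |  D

I7 - vi - iio - V43 - I

Dmaj7 has root D, degree 1 in D major, so I7.
Bm: minor triad on B = scale degree 6 → vi.
Edim: E with this quality isn't in the key; it's iio, borrowed from the parallel minor.
A7/E has root A, degree 5 in D major, so V43.
D has root D, degree 1 in D major, so I.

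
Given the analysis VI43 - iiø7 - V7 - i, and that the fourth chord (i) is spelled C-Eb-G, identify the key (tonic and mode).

C minor

i is given as C-Eb-G — a minor triad with root C.
If C is scale degree 1 and the mode makes that degree carry a minor triad, the tonic is C and the mode is minor.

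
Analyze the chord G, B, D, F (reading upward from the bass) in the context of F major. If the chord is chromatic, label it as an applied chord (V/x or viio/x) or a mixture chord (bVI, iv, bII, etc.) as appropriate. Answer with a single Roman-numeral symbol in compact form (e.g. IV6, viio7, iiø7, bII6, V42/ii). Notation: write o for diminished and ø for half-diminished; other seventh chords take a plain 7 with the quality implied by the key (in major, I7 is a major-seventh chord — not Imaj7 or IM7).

V7/V

The pitches G-B-D-F form a dominant seventh chord rooted on G.
G is not a diatonic chord root with this quality in F major, but it lies a perfect fifth above C (V), so the chord functions as an applied dominant of V.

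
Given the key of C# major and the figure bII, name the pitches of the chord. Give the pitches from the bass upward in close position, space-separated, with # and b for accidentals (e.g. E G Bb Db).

D F# A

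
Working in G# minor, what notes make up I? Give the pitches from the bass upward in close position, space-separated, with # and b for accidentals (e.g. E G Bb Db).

G# B# D#

Scale degree 1 in G# minor is G#; here the chord built on it is altered to a major triad. I is the major tonic (Picardy third), borrowed from the parallel major.
So the chord is G#-B#-D#, a major triad.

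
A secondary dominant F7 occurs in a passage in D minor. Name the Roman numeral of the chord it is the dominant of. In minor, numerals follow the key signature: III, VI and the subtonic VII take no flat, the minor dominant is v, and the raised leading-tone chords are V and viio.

The chord is a dominant seventh chord on F.
A dominant resolves down a perfect fifth: F → Bb. In D minor, Bb is scale degree 6, i.e. VI.

VI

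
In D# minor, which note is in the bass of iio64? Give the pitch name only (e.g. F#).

B

iio in D# minor has root E#; the chord is E#-G#-B.
The figure 64 means second inversion — the fifth is in the bass.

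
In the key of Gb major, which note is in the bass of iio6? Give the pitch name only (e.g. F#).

Cb

iio in Gb major has root Ab; the chord is Ab-Cb-Ebb.
The figure 6 means first inversion — the third is in the bass.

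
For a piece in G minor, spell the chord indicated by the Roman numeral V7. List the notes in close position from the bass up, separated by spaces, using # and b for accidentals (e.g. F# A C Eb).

D F# A C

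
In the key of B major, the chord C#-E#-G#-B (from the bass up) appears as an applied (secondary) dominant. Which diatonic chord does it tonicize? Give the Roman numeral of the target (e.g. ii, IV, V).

V

The chord is a dominant seventh chord on C#.
A dominant resolves down a perfect fifth: C# → F#. In B major, F# is scale degree 5, i.e. V.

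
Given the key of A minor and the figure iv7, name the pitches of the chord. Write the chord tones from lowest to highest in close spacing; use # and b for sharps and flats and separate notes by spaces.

D F A C

In A minor, the subdominant is D, and the diatonic chord built there is a minor seventh chord.
That chord is spelled D-F-A-C.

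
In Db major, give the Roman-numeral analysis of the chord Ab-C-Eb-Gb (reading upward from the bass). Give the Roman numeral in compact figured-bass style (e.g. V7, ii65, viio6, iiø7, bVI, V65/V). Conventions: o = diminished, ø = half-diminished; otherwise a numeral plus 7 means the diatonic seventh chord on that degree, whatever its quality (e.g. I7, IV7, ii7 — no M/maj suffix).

The pitches Ab-C-Eb-Gb form a dominant seventh chord rooted on Ab.
Ab is scale degree 5 in Db major, and a dominant seventh chord on that degree is written V7.

V7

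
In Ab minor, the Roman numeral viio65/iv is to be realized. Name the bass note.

Eb

The applied chord viio65/iv is rooted on C: C-Eb-Gb-Bbb.
The figure 65 means first inversion — the third is in the bass.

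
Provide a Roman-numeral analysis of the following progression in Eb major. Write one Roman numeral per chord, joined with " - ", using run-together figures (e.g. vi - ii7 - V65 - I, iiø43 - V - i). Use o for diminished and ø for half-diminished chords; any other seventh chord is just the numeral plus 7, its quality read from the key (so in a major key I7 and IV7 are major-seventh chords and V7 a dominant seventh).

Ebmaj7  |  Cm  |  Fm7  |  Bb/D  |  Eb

I7 - vi - ii7 - V6 - I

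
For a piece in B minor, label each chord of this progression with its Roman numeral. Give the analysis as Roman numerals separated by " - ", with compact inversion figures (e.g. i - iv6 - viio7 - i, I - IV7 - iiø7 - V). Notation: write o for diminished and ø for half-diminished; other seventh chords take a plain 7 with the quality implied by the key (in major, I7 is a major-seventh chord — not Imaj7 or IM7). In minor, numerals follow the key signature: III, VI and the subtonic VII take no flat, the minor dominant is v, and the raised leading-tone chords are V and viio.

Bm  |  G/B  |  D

i - VI6 - III

Bm: minor triad on B = scale degree 1 → i.
G/B: root G is the submediant; major triad there is VI6.
D: major triad on D = scale degree 3 → III.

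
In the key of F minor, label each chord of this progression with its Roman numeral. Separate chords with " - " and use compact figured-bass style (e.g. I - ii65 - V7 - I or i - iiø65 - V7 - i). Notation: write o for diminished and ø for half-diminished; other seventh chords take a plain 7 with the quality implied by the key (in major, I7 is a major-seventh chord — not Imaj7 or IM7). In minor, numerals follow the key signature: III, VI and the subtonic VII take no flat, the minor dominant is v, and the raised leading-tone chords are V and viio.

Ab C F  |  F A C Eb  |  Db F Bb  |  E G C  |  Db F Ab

i6 - V7/iv - iv6 - V6 - VI

Ab-C-F: minor triad on F = scale degree 1 → i6.
F-A-C-Eb: a dominant seventh chord on F, the applied dominant of iv → V7/iv.
Db-F-Bb: minor triad on Bb = scale degree 4 → iv6.
E-G-C: root C is the dominant; major triad there is V6.
Db-F-Ab has root Db, degree 6 in F minor, so VI.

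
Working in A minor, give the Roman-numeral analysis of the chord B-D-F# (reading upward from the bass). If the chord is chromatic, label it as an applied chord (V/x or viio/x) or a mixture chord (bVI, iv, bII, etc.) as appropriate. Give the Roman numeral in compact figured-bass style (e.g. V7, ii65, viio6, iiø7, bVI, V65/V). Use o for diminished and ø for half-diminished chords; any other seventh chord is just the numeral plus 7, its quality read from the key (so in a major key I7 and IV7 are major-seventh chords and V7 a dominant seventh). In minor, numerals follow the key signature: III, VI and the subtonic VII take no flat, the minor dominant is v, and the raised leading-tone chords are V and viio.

ii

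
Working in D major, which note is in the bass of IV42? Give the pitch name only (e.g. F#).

IV in D major has root G; the chord is G-B-D-F#.
The figure 42 means third inversion — the seventh is in the bass.

F#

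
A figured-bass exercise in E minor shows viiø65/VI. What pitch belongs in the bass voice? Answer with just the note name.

D

The applied chord viiø65/VI is rooted on B: B-D-F-A.
The figure 65 means first inversion — the third is in the bass.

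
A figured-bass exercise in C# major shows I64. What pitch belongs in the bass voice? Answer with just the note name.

G#

I in C# major has root C#; the chord is C#-E#-G#.
The figure 64 means second inversion — the fifth is in the bass.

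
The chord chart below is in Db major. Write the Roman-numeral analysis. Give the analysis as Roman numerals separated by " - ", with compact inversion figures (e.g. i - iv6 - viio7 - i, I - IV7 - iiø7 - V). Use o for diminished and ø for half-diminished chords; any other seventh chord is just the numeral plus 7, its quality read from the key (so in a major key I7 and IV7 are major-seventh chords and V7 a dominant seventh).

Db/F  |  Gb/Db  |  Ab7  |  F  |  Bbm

I6 - IV64 - V7 - V/vi - vi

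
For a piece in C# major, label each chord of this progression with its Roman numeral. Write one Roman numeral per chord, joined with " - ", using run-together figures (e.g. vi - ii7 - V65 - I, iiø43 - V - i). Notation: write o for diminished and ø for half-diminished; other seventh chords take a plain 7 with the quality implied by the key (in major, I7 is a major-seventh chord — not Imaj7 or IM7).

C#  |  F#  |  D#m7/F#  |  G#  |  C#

C#: root C# is the tonic; major triad there is I.
F# has root F#, degree 4 in C# major, so IV.
D#m7/F#: minor seventh chord on D# = scale degree 2 → ii65.
G# has root G#, degree 5 in C# major, so V.
C#: root C# is the tonic; major triad there is I.

I - IV - ii65 - V - I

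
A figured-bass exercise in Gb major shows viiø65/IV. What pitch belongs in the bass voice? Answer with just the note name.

Db

The applied chord viiø65/IV is rooted on Bb: Bb-Db-Fb-Ab.
The figure 65 means first inversion — the third is in the bass.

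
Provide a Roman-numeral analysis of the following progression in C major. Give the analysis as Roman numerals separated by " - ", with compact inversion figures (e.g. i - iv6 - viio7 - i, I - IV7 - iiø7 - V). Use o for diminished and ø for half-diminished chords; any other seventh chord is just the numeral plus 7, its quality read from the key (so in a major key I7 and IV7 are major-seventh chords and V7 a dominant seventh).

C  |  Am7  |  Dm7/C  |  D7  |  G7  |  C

I - vi7 - ii42 - V7/V - V7 - I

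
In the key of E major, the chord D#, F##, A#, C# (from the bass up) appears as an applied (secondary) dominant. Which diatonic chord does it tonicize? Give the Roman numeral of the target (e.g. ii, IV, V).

iii

The chord is a dominant seventh chord on D#.
A dominant resolves down a perfect fifth: D# → G#. In E major, G# is scale degree 3, i.e. iii.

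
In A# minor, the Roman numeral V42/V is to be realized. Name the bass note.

A#

The applied chord V42/V is rooted on B#: B#-D##-F##-A#.
The figure 42 means third inversion — the seventh is in the bass.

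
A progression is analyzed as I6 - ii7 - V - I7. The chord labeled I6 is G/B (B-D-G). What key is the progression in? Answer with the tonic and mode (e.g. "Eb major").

The anchor chord is a major triad on G, labeled I6.
If G is scale degree 1 and the mode makes that degree carry a major triad, the tonic is G and the mode is major.

G major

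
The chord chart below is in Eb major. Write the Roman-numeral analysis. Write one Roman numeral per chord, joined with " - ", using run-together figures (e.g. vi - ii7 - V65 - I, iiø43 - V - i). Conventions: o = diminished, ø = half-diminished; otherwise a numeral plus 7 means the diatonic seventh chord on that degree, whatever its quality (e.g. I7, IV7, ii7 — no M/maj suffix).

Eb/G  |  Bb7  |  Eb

I6 - V7 - I

Eb/G: root Eb is the tonic; major triad there is I6.
Bb7: dominant seventh chord on Bb = scale degree 5 → V7.
Eb has root Eb, degree 1 in Eb major, so I.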